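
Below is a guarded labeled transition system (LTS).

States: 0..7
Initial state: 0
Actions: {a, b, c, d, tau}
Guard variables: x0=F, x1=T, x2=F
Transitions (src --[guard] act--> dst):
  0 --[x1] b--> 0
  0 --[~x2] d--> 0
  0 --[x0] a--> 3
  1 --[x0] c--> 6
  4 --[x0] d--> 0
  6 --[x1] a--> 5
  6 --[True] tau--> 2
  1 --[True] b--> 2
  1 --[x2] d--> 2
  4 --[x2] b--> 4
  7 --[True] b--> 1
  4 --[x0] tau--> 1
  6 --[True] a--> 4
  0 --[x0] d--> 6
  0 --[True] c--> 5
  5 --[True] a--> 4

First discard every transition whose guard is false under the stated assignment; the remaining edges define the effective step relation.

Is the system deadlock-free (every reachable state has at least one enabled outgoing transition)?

R = {0,4,5}
  0: b→0  c→5  d→0  [3 out]
  4: ∅  [no exit]
  5: a→4  [1 out]
Path to 4: c·a

Answer: DEADLOCK at state 4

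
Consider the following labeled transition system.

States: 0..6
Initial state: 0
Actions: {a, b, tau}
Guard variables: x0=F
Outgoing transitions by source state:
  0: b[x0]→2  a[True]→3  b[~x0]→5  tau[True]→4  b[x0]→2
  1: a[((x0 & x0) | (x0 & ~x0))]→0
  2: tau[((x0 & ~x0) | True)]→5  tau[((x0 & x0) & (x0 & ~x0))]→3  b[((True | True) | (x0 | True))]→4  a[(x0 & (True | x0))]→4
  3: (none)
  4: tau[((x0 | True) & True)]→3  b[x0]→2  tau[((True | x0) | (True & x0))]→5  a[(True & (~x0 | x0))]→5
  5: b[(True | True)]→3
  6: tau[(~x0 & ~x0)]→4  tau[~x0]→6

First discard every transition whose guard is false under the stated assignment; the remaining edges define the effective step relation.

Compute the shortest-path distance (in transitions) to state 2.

Breadth-first toward 2:
  L0 = {0}
  L1 = {3,4,5}
2 never appears.

Answer: UNREACHABLE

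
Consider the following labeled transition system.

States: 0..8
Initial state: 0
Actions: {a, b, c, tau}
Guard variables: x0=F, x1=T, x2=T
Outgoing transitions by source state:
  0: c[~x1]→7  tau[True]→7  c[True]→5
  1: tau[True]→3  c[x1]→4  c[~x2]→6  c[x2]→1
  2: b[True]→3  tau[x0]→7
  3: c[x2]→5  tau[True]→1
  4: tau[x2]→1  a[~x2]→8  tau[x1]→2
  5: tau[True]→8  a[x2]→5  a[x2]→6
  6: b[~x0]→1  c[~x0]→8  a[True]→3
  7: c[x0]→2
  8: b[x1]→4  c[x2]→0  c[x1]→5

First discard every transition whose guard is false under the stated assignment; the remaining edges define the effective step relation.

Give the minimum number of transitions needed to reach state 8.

Answer: 2

Trace:
Layered search for 8:
  L0 = {0}
  L1 = {5,7}
  L2 = {6,8}
first hit 8 at d=2 via c·tau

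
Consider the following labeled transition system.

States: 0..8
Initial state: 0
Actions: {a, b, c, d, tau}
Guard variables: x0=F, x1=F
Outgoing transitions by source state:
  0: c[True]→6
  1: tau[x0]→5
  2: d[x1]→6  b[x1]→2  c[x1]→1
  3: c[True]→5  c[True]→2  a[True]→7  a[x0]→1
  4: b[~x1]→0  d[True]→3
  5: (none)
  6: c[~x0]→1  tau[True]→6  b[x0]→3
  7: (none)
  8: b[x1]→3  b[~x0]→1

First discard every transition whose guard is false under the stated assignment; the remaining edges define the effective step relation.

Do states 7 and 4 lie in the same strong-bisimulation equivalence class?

Refine partition for ~:
  π0 = {{0,1,2,3,4,5,6,7,8}}
  π1 = {{0},{1,2,5,7},{3},{4},{6},{8}}
stable after 2 split(s): 6 block(s)
7∈{1,2,5,7}, 4∈{4}

Answer: NOT BISIMILAR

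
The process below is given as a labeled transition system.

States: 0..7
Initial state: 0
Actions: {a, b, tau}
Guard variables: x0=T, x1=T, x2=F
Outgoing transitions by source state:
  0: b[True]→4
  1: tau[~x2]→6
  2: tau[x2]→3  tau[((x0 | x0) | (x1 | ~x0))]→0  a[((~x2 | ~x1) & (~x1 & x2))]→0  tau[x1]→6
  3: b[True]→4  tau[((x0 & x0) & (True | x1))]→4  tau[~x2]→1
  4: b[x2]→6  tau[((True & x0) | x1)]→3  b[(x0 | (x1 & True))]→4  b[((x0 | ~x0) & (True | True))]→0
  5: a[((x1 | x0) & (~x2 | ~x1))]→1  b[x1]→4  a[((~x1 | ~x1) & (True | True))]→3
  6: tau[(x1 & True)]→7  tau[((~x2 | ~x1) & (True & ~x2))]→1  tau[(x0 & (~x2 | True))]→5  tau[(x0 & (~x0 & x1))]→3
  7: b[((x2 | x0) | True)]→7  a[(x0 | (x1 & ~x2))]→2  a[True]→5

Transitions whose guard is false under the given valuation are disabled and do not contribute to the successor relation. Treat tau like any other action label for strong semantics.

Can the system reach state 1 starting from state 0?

Guard filter leaves 18 enabled edge(s).
depth 0: {0}
depth 1: {4}  cumulative {0,4}
depth 2: {3}  cumulative {0,3,4}
depth 3: {1}  cumulative {0,1,3,4}
depth 4: {6}  cumulative {0,1,3,4,6}
depth 5: {5,7}  cumulative {0,1,3,4,5,6,7}
depth 6: {2}  cumulative {0,1,2,3,4,5,6,7}
Reach set: {0,1,2,3,4,5,6,7}
Path to 1: b·tau·tau

Answer: REACHABLE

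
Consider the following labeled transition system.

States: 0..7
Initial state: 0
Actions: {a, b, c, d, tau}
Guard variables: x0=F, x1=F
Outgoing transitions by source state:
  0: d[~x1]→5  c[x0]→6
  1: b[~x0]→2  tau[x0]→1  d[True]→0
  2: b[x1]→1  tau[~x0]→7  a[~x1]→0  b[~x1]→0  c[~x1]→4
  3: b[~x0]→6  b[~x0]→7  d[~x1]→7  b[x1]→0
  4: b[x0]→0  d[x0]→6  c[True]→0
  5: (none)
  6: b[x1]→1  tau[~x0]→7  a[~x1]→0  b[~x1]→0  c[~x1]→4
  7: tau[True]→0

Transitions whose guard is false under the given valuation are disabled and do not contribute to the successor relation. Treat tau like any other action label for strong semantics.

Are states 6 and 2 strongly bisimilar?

Answer: BISIMILAR

Working:
Bisimulation quotient by refinement:
  π0 = {{0,1,2,3,4,5,6,7}}
  π1 = {{0},{1,3},{2,6},{4},{5},{7}}
  π2 = {{0},{1},{2,6},{3},{4},{5},{7}}
7 equivalence class(es) (converged in 3)
[6]={2,6}  [2]={2,6}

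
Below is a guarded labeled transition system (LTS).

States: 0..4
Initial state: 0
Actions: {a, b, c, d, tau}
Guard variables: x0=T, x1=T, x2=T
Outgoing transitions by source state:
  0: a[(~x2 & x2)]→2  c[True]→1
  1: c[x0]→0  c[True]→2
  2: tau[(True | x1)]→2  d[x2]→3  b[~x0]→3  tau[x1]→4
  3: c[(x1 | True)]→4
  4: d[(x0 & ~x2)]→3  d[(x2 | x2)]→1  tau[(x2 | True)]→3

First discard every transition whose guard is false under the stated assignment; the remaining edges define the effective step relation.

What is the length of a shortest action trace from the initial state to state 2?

Answer: 2

Working:
BFS to 2:
  L0 = {0}
  L1 = {1}
  L2 = {2}
first hit 2 at d=2 via c·c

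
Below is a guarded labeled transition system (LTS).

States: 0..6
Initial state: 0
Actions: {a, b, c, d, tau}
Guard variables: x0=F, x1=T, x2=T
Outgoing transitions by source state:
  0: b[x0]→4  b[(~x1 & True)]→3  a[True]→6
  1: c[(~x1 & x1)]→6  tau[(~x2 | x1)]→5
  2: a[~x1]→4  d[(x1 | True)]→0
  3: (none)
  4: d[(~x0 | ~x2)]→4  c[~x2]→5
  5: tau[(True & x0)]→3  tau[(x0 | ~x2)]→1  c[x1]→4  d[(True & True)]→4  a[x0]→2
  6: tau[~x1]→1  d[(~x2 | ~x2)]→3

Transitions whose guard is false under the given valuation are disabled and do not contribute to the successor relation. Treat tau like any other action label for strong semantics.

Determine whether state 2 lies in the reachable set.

Answer: UNREACHABLE

Analysis:
6 transition(s) survive guard evaluation.
Layer 0: {0}
Layer 1: {6}  now seen {0,6}
Reach set: {0,6}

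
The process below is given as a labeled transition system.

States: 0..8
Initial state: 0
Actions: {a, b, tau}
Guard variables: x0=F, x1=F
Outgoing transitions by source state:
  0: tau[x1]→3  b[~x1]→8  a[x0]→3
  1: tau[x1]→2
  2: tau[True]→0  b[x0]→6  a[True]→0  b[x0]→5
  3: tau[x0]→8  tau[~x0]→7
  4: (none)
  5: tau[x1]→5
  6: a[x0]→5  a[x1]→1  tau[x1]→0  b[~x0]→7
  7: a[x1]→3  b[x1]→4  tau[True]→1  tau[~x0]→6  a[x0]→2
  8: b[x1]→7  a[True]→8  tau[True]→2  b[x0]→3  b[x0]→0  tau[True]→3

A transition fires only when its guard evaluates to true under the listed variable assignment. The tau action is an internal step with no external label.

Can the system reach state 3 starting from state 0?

Guard filter leaves 10 enabled edge(s).
depth 0: {0}
depth 1: {8}  cumulative {0,8}
depth 2: {2,3}  cumulative {0,2,3,8}
depth 3: {7}  cumulative {0,2,3,7,8}
depth 4: {1,6}  cumulative {0,1,2,3,6,7,8}
R = {0,1,2,3,6,7,8}
trace reaching 3: b·tau

Answer: REACHABLE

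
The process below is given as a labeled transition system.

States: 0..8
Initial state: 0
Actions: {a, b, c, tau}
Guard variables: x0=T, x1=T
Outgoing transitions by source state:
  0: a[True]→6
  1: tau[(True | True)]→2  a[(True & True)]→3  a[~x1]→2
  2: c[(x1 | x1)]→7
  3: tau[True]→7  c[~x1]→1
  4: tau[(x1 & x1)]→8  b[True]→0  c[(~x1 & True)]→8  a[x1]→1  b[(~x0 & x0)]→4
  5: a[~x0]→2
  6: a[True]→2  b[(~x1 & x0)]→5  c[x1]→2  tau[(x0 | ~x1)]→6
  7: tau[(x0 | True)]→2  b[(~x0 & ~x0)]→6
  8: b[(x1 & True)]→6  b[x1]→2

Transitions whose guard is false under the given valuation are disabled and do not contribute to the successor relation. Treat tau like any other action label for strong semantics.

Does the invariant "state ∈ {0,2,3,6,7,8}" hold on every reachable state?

Answer: INVARIANT HOLDS

Trace:
Allowed set {0,2,3,6,7,8}
Reach set: {0,2,6,7}
  0: ✓
  2: ✓
  6: ✓
  7: ✓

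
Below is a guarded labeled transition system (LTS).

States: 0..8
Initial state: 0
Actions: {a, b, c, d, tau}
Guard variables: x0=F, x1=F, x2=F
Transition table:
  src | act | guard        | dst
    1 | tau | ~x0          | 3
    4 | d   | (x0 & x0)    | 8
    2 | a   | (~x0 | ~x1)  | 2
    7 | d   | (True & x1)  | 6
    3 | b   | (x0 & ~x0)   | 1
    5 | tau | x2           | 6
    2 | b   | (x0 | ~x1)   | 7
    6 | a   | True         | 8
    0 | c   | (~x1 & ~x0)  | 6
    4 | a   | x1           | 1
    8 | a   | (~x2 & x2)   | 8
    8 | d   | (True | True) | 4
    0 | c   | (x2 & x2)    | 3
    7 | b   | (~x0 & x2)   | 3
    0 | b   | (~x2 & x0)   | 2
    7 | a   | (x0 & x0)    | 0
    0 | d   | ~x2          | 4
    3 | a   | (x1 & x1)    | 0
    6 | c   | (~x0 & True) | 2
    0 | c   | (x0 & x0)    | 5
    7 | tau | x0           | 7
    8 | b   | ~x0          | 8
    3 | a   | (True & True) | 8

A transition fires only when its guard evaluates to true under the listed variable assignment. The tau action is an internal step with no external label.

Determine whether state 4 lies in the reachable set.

Answer: REACHABLE

Analysis:
After dropping false guards: 10 live edges.
Layer 0: {0}
Layer 1: {4,6}  cumulative {0,4,6}
Layer 2: {2,8}  cumulative {0,2,4,6,8}
Layer 3: {7}  cumulative {0,2,4,6,7,8}
R = {0,2,4,6,7,8}
trace reaching 4: d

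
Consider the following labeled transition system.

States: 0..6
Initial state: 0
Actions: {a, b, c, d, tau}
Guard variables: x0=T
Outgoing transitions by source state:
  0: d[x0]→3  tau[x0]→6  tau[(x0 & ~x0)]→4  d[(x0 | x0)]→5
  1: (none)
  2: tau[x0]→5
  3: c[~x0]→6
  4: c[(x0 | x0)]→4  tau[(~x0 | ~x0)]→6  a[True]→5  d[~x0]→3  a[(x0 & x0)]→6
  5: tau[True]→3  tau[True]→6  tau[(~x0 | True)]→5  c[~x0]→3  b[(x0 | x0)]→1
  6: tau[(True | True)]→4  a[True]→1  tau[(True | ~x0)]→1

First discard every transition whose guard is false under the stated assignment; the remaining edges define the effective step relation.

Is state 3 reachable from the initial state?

Guard filter leaves 14 enabled edge(s).
depth 0: {0}
depth 1: {3,5,6}  total {0,3,5,6}
depth 2: {1,4}  total {0,1,3,4,5,6}
Reach set: {0,1,3,4,5,6}
Path to 3: d

Answer: REACHABLE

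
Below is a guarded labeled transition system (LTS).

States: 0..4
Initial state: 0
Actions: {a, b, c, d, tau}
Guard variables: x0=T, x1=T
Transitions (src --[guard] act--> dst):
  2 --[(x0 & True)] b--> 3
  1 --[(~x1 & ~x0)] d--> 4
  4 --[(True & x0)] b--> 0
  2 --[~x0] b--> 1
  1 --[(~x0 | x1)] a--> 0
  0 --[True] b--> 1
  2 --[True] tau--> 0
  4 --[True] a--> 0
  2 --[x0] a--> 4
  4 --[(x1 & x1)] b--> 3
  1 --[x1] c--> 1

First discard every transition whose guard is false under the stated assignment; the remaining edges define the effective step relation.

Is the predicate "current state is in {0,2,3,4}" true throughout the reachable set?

Answer: INVARIANT VIOLATED at state 1

Trace:
Inv-set: {0,2,3,4}
R = {0,1}
  0: ✓
  1: ✗ unsafe
reach 1 via b — violates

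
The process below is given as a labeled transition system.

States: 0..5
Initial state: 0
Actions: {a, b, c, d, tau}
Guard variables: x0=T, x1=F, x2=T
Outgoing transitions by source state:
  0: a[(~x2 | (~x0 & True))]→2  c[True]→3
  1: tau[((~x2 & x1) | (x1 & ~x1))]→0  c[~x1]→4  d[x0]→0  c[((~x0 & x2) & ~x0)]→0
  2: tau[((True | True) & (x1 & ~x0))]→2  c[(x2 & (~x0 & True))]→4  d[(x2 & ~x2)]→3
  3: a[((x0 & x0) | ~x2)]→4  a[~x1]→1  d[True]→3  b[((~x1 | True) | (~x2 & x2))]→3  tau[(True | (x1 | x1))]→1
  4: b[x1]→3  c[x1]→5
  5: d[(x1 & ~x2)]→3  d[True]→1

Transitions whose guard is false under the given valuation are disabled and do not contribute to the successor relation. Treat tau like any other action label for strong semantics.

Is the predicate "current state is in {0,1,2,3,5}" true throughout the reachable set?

Answer: INVARIANT VIOLATED at state 4

Working:
Inv-set: {0,1,2,3,5}
R = {0,1,3,4}
  0: ok
  1: ok
  3: ok
  4: outside
witness against invariant: c·a → 4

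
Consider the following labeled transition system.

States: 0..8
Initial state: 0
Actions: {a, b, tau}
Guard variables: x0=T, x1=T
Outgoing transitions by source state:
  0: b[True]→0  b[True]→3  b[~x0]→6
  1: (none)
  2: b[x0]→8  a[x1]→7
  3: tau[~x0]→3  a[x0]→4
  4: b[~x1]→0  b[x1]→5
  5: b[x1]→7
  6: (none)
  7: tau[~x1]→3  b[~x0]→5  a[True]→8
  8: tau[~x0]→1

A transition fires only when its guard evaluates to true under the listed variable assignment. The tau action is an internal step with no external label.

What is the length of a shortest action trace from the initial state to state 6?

Layered search for 6:
  Layer 0: {0}
  Layer 1: {3}
  Layer 2: {4}
  Layer 3: {5}
  Layer 4: {7}
  Layer 5: {8}
6 never appears.

Answer: UNREACHABLE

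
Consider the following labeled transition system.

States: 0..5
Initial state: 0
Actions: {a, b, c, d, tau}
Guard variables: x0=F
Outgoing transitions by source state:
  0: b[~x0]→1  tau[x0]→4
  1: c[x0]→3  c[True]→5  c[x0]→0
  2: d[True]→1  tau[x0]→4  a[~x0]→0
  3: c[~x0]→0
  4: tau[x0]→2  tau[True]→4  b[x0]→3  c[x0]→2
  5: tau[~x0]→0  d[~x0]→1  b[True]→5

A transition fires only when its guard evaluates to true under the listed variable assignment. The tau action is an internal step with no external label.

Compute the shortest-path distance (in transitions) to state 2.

Answer: UNREACHABLE

Trace:
BFS to 2:
  L0 = {0}
  L1 = {1}
  L2 = {5}
2 never appears.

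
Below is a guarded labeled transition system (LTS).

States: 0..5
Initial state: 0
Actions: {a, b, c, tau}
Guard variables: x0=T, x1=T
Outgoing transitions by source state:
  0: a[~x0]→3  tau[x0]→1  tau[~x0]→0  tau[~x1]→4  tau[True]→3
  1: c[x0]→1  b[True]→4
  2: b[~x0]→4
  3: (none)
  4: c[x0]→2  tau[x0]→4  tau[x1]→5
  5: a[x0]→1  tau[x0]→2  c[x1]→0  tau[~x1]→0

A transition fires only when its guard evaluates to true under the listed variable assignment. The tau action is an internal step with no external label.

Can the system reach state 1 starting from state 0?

Answer: REACHABLE

Working:
Guard filter leaves 10 enabled edge(s).
Layer 0: {0}
Layer 1: {1,3}  cumulative {0,1,3}
Layer 2: {4}  cumulative {0,1,3,4}
Layer 3: {2,5}  cumulative {0,1,2,3,4,5}
Reachable = {0,1,2,3,4,5}
Path to 1: tau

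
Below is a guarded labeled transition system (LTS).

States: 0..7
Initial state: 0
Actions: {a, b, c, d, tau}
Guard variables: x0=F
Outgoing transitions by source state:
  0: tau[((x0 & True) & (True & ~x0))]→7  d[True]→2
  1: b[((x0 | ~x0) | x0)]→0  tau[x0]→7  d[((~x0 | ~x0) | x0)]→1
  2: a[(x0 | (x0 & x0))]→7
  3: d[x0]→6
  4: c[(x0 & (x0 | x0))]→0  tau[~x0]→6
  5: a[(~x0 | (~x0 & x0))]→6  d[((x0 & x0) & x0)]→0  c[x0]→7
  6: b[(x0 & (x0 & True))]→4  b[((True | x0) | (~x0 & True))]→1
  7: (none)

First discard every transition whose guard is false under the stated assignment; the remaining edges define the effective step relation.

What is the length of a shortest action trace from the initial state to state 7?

BFS to 7:
  Layer 0: {0}
  Layer 1: {2}
7 never appears.

Answer: UNREACHABLE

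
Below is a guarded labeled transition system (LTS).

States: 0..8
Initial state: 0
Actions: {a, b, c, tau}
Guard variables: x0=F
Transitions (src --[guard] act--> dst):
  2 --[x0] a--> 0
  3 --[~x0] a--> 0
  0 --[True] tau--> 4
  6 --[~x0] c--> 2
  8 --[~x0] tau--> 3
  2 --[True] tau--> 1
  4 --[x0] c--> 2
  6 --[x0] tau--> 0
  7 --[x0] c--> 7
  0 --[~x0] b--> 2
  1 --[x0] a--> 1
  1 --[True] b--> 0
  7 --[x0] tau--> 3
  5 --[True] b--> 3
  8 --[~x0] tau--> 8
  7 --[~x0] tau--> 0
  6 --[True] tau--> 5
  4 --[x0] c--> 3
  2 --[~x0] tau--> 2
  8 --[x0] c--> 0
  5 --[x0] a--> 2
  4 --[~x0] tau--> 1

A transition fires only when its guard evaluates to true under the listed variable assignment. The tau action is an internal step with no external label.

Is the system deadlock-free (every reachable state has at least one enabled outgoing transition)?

Reach set: {0,1,2,4}
  0: b→2  tau→4  [2 exit(s)]
  1: b→0  [1 exit(s)]
  2: tau→1  tau→2  [2 exit(s)]
  4: tau→1  [1 exit(s)]

Answer: DEADLOCK-FREE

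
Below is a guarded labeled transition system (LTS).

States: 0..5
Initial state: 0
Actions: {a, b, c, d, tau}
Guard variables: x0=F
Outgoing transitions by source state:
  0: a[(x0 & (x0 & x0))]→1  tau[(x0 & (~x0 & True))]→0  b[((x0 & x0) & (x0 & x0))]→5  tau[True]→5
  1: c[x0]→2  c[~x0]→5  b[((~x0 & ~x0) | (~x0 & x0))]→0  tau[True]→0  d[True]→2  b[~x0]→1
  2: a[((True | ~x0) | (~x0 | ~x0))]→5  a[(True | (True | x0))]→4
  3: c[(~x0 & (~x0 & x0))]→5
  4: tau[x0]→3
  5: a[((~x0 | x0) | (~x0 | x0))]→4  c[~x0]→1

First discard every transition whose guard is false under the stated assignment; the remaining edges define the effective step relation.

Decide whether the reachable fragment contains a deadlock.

Answer: DEADLOCK at state 4

Working:
R = {0,1,2,4,5}
  0: tau→5  [1 out]
  1: b→0  b→1  c→5  d→2  tau→0  [5 out]
  2: a→4  a→5  [2 out]
  4: ∅  [no exit]
  5: a→4  c→1  [2 out]
witness 4: tau·a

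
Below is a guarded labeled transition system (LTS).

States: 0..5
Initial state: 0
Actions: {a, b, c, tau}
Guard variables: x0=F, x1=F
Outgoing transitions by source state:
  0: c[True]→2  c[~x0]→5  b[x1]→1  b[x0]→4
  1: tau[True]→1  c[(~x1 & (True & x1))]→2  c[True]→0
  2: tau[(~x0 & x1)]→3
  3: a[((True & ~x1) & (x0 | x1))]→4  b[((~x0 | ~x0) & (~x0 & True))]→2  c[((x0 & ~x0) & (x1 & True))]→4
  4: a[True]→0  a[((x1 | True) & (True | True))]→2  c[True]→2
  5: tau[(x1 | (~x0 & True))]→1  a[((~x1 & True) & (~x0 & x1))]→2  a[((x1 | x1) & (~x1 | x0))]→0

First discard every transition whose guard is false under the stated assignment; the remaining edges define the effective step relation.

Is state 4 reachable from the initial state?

Answer: UNREACHABLE

Analysis:
9 transition(s) survive guard evaluation.
depth 0: {0}
depth 1: {2,5}  total {0,2,5}
depth 2: {1}  total {0,1,2,5}
Reachable = {0,1,2,5}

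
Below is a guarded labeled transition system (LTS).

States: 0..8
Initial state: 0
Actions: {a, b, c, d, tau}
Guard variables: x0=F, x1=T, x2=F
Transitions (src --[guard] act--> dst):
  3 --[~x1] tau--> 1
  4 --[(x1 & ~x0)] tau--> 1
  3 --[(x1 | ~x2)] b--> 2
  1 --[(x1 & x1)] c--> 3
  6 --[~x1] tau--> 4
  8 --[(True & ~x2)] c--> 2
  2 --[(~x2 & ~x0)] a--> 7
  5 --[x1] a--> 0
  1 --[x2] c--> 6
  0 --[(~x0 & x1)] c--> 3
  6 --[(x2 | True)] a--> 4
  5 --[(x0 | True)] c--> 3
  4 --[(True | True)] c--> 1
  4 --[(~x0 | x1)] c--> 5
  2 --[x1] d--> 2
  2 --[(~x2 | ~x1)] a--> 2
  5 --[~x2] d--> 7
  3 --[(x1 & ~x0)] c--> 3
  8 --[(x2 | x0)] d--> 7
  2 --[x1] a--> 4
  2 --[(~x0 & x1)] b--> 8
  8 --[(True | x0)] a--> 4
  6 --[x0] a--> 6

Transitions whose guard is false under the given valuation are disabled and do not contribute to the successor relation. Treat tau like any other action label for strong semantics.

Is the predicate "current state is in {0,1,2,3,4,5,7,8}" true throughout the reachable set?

Safe = {0,1,2,3,4,5,7,8}
Reachable = {0,1,2,3,4,5,7,8}
  0: ok
  1: ok
  2: ok
  3: ok
  4: ok
  5: ok
  7: ok
  8: ok

Answer: INVARIANT HOLDS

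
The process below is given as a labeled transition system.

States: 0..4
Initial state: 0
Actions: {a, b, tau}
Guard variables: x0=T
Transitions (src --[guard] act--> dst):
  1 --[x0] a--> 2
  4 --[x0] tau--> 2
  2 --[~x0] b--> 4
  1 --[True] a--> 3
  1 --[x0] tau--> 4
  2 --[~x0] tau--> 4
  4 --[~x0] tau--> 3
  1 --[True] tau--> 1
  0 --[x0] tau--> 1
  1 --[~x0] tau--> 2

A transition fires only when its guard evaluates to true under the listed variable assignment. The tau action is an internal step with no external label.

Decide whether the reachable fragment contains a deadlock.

Answer: DEADLOCK at state 2

Trace:
Reachable = {0,1,2,3,4}
  0: tau→1  [1 exit(s)]
  1: a→2  a→3  tau→1  tau→4  [4 exit(s)]
  2: ∅  [no exit]
  3: ∅  [no exit]
  4: tau→2  [1 exit(s)]
witness 2: tau·a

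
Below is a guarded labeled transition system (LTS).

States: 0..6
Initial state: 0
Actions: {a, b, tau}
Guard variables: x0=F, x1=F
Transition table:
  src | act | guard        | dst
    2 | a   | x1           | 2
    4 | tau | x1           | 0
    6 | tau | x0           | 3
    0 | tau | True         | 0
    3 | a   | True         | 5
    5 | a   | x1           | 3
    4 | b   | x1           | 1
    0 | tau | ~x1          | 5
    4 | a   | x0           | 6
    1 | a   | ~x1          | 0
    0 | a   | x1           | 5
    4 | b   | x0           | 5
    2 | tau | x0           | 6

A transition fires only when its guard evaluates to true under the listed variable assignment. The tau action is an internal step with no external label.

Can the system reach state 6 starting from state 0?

Guard filter leaves 4 enabled edge(s).
Layer 0: {0}
Layer 1: {5}  now seen {0,5}
Reachable = {0,5}

Answer: UNREACHABLE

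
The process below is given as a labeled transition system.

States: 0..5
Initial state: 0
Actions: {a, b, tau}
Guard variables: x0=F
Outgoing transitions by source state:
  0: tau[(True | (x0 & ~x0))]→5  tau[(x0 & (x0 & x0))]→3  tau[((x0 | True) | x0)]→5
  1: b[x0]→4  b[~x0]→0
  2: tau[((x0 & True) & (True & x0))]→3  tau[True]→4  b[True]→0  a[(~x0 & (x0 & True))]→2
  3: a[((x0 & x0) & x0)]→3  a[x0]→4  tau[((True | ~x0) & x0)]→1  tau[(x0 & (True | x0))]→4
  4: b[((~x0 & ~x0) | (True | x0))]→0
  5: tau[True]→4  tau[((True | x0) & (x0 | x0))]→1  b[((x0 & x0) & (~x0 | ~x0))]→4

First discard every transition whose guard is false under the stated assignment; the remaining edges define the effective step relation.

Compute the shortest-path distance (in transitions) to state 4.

Answer: 2

Trace:
Layered search for 4:
  depth 0: {0}
  depth 1: {5}
  depth 2: {4}
depth(4)=2, e.g. tau·tau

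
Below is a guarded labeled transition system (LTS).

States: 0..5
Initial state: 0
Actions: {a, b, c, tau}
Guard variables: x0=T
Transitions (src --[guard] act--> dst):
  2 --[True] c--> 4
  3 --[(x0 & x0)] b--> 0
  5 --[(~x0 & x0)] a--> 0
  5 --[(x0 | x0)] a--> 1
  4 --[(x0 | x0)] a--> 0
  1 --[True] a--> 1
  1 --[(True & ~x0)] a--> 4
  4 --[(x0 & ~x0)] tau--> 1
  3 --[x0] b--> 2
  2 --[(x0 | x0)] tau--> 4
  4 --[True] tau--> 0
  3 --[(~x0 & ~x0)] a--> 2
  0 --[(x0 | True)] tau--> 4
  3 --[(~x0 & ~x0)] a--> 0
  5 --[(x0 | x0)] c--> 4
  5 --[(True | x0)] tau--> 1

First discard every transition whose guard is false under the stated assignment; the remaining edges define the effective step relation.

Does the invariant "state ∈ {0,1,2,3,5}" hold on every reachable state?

Allowed set {0,1,2,3,5}
Reach set: {0,4}
  0: safe
  4: outside
reach 4 via tau — violates

Answer: INVARIANT VIOLATED at state 4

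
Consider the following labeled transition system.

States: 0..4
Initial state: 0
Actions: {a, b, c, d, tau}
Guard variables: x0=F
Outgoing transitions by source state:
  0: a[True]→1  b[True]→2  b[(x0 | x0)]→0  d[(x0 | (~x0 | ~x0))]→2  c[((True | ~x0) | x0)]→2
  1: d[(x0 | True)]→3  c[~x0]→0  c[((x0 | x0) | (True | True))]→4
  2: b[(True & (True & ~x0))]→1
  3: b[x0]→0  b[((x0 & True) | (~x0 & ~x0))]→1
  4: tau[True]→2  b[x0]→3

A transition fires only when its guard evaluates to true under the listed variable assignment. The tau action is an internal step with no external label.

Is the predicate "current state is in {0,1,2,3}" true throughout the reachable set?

Safe = {0,1,2,3}
Reachable = {0,1,2,3,4}
  0: ✓
  1: ✓
  2: ✓
  3: ✓
  4: ✗ unsafe
witness against invariant: a·c → 4

Answer: INVARIANT VIOLATED at state 4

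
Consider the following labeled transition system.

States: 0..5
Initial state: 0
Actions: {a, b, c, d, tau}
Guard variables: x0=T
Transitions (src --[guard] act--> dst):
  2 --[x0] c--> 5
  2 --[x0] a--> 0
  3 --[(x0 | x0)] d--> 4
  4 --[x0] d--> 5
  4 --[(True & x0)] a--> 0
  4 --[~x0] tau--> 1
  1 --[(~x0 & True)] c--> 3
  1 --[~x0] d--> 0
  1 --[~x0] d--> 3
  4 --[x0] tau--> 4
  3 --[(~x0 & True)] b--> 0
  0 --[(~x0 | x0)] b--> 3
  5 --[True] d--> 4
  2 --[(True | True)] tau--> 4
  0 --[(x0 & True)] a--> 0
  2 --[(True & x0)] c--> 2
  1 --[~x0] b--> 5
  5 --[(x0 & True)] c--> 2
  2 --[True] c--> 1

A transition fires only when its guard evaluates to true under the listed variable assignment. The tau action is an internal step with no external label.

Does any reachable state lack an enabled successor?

Answer: DEADLOCK at state 1

Analysis:
Reach set: {0,1,2,3,4,5}
  0: a→0  b→3  [2 exit(s)]
  1: ∅  [no exit]
  2: a→0  c→1  c→2  c→5  tau→4  [5 exit(s)]
  3: d→4  [1 exit(s)]
  4: a→0  d→5  tau→4  [3 exit(s)]
  5: c→2  d→4  [2 exit(s)]
trace reaching 1: b·d·d·c·c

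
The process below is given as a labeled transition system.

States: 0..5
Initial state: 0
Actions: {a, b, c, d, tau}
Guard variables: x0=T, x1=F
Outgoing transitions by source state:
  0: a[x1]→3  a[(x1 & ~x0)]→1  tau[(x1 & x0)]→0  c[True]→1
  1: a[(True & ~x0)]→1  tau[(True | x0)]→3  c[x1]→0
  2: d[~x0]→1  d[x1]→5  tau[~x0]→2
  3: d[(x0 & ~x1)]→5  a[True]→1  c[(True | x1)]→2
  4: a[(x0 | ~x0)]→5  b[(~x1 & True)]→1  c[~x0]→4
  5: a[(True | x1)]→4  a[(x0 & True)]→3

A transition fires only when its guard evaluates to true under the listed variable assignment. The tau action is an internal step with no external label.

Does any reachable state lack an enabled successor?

Reach set: {0,1,2,3,4,5}
  0: c→1  [1 exit(s)]
  1: tau→3  [1 exit(s)]
  2: ∅  [deadlock]
  3: a→1  c→2  d→5  [3 exit(s)]
  4: a→5  b→1  [2 exit(s)]
  5: a→3  a→4  [2 exit(s)]
witness 2: c·tau·c

Answer: DEADLOCK at state 2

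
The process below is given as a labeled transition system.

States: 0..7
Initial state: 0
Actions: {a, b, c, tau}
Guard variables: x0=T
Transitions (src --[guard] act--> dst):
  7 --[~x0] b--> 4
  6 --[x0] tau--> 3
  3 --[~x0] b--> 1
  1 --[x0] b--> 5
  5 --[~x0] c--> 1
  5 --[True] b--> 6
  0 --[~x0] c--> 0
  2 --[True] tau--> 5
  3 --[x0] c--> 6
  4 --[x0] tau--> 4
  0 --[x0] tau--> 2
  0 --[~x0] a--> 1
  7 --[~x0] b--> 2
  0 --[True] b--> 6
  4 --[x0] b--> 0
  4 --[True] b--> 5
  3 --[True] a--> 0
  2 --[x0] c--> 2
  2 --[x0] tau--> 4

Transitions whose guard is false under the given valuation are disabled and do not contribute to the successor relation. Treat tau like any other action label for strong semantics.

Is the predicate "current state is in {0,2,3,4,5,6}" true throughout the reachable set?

Safe = {0,2,3,4,5,6}
Reachable = {0,2,3,4,5,6}
  0: ok
  2: ok
  3: ok
  4: ok
  5: ok
  6: ok

Answer: INVARIANT HOLDS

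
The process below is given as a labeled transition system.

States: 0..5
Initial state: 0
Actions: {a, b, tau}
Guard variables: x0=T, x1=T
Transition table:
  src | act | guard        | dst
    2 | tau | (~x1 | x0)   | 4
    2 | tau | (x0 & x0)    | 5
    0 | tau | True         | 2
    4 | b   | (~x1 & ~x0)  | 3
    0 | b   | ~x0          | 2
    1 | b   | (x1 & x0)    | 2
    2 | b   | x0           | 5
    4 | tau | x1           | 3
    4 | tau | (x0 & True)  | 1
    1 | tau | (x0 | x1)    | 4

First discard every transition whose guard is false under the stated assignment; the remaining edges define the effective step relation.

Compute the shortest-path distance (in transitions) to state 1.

Answer: 3

Analysis:
Breadth-first toward 1:
  depth 0: {0}
  depth 1: {2}
  depth 2: {4,5}
  depth 3: {1,3}
1 enters at depth 3; path tau·tau·tau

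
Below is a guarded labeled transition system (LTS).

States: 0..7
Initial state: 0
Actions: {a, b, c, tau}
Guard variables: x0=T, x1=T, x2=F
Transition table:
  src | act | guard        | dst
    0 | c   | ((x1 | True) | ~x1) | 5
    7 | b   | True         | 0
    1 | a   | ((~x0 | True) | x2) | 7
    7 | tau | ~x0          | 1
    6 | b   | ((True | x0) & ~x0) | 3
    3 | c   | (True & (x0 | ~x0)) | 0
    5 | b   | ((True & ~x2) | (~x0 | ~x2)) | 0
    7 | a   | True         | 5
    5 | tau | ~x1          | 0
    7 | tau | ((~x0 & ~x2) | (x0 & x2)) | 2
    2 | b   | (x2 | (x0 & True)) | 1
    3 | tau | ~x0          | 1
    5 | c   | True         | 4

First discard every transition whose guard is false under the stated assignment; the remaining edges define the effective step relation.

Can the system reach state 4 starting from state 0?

Guard filter leaves 8 enabled edge(s).
Layer 0: {0}
Layer 1: {5}  cumulative {0,5}
Layer 2: {4}  cumulative {0,4,5}
Reachable = {0,4,5}
trace reaching 4: c·c

Answer: REACHABLE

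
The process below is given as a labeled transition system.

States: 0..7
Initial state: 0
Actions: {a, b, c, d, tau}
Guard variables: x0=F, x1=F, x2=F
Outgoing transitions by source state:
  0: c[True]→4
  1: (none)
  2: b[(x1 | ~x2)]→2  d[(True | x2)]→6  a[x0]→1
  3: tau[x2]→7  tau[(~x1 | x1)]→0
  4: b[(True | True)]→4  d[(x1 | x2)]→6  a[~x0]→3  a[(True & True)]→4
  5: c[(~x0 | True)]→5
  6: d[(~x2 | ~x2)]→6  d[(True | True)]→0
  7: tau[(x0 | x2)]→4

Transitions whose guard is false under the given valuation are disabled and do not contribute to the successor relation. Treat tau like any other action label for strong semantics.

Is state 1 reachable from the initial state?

10 transition(s) survive guard evaluation.
depth 0: {0}
depth 1: {4}  cumulative {0,4}
depth 2: {3}  cumulative {0,3,4}
Reachable = {0,3,4}

Answer: UNREACHABLE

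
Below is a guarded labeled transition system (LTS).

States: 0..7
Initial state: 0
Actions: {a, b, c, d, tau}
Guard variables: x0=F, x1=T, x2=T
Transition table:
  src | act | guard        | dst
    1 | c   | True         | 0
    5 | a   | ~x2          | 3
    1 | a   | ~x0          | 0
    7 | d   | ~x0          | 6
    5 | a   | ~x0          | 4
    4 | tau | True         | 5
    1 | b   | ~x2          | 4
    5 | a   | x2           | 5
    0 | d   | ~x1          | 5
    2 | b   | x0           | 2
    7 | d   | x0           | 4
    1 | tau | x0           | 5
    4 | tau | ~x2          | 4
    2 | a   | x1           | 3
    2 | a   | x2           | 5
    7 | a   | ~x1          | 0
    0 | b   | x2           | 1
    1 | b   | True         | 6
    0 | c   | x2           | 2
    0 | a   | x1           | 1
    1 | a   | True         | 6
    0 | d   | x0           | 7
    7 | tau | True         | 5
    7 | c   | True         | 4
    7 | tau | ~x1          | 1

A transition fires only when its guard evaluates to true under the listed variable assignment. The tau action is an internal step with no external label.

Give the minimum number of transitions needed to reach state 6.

Answer: 2

Working:
BFS to 6:
  depth 0: {0}
  depth 1: {1,2}
  depth 2: {3,5,6}
depth(6)=2, e.g. a·a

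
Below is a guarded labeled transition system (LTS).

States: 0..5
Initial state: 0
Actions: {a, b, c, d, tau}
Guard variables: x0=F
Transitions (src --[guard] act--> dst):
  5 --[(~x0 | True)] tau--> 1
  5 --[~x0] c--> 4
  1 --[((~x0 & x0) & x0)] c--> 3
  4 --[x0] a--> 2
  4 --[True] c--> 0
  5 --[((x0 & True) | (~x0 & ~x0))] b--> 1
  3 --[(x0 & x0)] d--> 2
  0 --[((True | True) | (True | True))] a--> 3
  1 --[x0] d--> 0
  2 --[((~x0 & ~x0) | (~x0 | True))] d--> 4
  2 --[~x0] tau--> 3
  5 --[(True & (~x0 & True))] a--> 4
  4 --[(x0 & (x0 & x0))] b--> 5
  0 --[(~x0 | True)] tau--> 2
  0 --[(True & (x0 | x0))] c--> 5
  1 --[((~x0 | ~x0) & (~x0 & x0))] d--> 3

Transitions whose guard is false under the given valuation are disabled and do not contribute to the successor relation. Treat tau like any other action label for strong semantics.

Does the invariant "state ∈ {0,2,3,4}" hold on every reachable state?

Answer: INVARIANT HOLDS

Analysis:
Safe = {0,2,3,4}
Reach set: {0,2,3,4}
  0: ✓
  2: ✓
  3: ✓
  4: ✓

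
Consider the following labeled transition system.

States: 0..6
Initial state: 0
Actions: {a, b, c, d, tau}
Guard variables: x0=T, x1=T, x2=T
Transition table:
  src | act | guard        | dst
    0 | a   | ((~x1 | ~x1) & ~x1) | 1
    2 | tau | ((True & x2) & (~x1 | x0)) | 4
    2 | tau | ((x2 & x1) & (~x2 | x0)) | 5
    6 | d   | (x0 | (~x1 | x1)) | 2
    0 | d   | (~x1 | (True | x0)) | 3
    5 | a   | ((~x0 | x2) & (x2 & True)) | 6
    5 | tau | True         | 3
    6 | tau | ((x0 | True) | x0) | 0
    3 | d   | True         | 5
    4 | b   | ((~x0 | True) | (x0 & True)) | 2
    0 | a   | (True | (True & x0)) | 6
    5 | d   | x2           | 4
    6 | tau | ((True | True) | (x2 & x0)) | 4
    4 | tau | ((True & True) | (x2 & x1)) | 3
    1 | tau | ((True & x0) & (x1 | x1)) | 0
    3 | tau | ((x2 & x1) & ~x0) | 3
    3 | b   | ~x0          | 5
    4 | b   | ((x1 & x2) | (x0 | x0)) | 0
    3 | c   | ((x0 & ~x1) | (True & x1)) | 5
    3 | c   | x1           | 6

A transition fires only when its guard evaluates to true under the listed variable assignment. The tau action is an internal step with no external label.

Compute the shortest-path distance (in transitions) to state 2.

BFS to 2:
  Layer 0: {0}
  Layer 1: {3,6}
  Layer 2: {2,4,5}
depth(2)=2, e.g. a·d

Answer: 2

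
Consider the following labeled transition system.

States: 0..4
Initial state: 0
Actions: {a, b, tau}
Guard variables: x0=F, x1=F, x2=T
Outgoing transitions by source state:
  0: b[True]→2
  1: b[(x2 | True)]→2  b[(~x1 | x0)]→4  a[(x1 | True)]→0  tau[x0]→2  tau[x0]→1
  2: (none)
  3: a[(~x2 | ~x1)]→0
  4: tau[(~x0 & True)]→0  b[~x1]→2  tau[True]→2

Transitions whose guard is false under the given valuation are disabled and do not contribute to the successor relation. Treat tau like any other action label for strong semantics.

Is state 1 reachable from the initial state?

8 transition(s) survive guard evaluation.
L0 = {0}
L1 = {2}  cumulative {0,2}
R = {0,2}

Answer: UNREACHABLE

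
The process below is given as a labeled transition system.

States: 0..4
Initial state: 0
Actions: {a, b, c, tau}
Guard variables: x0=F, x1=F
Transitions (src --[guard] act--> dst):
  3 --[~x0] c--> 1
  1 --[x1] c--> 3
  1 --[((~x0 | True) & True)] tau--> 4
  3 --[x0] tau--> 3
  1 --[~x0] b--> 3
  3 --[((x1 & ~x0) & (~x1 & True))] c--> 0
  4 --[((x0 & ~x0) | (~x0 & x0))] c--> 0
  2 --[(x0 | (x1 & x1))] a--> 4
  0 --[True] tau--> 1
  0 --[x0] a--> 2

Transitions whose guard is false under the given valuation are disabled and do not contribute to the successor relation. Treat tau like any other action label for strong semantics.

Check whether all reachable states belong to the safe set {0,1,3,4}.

Answer: INVARIANT HOLDS

Working:
Safe = {0,1,3,4}
Reachable = {0,1,3,4}
  0: safe
  1: safe
  3: safe
  4: safe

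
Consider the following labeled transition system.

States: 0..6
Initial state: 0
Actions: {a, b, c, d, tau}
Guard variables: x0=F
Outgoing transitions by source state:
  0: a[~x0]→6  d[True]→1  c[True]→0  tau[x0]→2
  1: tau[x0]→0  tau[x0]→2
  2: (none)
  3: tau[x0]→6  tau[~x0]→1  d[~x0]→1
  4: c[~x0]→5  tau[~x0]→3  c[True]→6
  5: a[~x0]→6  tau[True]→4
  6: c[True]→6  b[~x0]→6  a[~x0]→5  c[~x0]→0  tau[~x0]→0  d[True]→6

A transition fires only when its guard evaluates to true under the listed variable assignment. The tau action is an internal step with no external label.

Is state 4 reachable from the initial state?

After dropping false guards: 16 live edges.
depth 0: {0}
depth 1: {1,6}  now seen {0,1,6}
depth 2: {5}  now seen {0,1,5,6}
depth 3: {4}  now seen {0,1,4,5,6}
depth 4: {3}  now seen {0,1,3,4,5,6}
Reach set: {0,1,3,4,5,6}
witness 4: a·a·tau

Answer: REACHABLE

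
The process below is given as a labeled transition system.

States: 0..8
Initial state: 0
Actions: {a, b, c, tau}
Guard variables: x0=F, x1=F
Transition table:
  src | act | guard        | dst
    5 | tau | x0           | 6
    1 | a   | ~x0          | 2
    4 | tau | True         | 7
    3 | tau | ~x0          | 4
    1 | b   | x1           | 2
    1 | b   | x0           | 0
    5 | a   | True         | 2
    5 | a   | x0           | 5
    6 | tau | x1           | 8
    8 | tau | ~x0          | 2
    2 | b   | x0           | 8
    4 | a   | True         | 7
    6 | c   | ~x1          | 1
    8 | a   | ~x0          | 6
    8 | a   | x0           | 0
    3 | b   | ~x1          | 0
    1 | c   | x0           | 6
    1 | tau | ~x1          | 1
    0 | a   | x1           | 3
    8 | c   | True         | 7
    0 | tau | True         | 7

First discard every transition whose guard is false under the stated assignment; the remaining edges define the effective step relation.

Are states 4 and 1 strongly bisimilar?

Answer: NOT BISIMILAR

Analysis:
Refine partition for ~:
  π0 = {{0,1,2,3,4,5,6,7,8}}
  π1 = {{0},{1,4},{2,7},{3},{5},{6},{8}}
  π2 = {{0},{1},{2,7},{3},{4},{5},{6},{8}}
stable after 3 split(s): 8 block(s)
class of 4: {4}; class of 1: {1}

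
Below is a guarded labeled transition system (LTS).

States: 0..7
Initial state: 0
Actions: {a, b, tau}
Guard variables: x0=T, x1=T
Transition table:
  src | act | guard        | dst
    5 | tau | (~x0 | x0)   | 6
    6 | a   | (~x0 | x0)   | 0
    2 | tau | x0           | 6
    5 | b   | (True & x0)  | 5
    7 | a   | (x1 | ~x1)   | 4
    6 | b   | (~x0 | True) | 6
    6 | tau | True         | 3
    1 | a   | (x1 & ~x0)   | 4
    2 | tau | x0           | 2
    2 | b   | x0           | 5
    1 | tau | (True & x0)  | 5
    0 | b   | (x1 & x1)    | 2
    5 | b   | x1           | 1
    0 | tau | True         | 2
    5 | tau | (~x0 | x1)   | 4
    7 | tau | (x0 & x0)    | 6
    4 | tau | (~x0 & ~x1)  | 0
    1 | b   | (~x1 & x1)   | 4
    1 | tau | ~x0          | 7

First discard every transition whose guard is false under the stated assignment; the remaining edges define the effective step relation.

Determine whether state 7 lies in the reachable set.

After dropping false guards: 15 live edges.
L0 = {0}
L1 = {2}  cumulative {0,2}
L2 = {5,6}  cumulative {0,2,5,6}
L3 = {1,3,4}  cumulative {0,1,2,3,4,5,6}
Reachable = {0,1,2,3,4,5,6}

Answer: UNREACHABLE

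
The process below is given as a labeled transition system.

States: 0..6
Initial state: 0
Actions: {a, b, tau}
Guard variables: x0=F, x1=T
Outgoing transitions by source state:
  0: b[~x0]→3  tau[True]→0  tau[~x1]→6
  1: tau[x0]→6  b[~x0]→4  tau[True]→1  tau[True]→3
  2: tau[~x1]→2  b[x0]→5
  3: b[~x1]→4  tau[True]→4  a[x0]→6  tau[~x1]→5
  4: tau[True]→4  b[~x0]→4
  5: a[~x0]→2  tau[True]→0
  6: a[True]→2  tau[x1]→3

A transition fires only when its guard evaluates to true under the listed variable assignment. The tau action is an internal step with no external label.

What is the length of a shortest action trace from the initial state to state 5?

Layered search for 5:
  L0 = {0}
  L1 = {3}
  L2 = {4}
5 never appears.

Answer: UNREACHABLE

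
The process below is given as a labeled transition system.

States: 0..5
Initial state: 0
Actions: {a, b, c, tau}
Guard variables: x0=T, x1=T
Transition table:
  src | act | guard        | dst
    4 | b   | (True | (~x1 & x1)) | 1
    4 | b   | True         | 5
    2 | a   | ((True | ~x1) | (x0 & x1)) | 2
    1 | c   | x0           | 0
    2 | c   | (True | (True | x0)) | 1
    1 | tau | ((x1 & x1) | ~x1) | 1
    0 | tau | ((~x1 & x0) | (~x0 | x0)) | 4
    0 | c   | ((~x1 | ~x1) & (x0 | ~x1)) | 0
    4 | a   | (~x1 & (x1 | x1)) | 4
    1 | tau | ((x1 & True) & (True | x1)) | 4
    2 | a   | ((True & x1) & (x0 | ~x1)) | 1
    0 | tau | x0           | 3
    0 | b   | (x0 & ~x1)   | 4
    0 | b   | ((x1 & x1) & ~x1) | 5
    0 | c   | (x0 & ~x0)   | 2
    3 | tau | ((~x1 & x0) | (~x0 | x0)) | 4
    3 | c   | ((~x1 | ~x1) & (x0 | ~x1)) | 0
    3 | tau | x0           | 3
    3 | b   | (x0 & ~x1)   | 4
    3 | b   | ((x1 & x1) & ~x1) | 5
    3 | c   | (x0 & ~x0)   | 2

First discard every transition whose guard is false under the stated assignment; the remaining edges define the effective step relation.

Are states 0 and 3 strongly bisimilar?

Compute ~ classes (split until stable):
  π0 = {{0,1,2,3,4,5}}
  π1 = {{0,3},{1},{2},{4},{5}}
stable after 2 split(s): 5 block(s)
class of 0: {0,3}; class of 3: {0,3}

Answer: BISIMILAR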